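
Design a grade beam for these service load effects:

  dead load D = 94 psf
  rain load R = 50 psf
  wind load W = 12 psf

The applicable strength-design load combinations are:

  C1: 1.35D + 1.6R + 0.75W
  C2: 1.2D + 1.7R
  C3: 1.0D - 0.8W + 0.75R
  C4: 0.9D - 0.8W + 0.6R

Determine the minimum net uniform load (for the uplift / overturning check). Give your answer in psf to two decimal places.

105.00 psf

C1: 1.35(94) + 1.6(50) + 0.75(12) = 215.90
C2: 1.2(94) + 1.7(50) = 197.80
C3: 1.0(94) - 0.8(12) + 0.75(50) = 121.90
C4: 0.9(94) - 0.8(12) + 0.6(50) = 105.00
Combination 4 gives the minimum: 105.00 psf.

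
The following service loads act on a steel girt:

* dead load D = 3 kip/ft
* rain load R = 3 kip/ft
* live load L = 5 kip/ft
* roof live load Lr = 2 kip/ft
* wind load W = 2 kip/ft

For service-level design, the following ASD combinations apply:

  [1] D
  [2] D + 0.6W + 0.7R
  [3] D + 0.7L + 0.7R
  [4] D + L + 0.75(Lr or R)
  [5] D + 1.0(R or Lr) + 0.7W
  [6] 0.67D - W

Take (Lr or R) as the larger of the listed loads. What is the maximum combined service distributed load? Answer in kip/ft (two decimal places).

(Lr or R) → R = 3 kip/ft; (R or Lr) → R = 3 kip/ft.
[1] 1.0(3) = 3.00
[2] 1.0(3) + 0.6(2) + 0.7(3) = 3.00 + 1.20 + 2.10 = 6.30
[3] 1.0(3) + 0.7(5) + 0.7(3) = 3.00 + 3.50 + 2.10 = 8.60
[4] 1.0(3) + 1.0(5) + 0.75(3) = 3.00 + 5.00 + 2.25 = 10.25
[5] 1.0(3) + 1.0(3) + 0.7(2) = 3.00 + 3.00 + 1.40 = 7.40
[6] 0.67(3) - 1.0(2) = 2.01 - 2.00 = 0.01
Maximum is from combination 4.

10.25 kip/ft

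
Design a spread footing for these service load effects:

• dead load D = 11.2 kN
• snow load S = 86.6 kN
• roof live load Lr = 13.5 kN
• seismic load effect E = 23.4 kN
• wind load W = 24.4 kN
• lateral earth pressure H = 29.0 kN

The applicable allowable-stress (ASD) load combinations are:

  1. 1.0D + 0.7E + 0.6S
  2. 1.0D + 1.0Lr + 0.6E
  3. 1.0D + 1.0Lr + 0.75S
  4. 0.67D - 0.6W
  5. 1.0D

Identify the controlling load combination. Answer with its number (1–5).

1. 1.0(11.2) + 0.7(23.4) + 0.6(86.6) = 11.20 + 16.38 + 51.96 = 79.54
2. 1.0(11.2) + 1.0(13.5) + 0.6(23.4) = 11.20 + 13.50 + 14.04 = 38.74
3. 1.0(11.2) + 1.0(13.5) + 0.75(86.6) = 11.20 + 13.50 + 64.95 = 89.65
4. 0.67(11.2) - 0.6(24.4) = 7.50 - 14.64 = -7.14
5. 1.0(11.2) = 11.20
The largest value is 89.65 kN from combination 3.

Combination 3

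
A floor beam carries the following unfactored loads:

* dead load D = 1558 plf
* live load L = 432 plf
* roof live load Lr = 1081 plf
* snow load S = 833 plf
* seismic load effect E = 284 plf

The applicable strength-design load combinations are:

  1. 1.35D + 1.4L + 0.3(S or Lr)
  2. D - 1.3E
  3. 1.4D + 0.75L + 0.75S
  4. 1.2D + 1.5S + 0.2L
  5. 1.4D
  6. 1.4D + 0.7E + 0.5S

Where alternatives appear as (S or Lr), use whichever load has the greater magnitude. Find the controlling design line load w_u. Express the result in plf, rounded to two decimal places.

(S or Lr) → Lr = 1081 plf.
1. 1.35(1558) + 1.4(432) + 0.3(1081) = 2103.30 + 604.80 + 324.30 = 3032.40
2. 1.0(1558) - 1.3(284) = 1558.00 - 369.20 = 1188.80
3. 1.4(1558) + 0.75(432) + 0.75(833) = 2181.20 + 324.00 + 624.75 = 3129.95
4. 1.2(1558) + 1.5(833) + 0.2(432) = 1869.60 + 1249.50 + 86.40 = 3205.50
5. 1.4(1558) = 2181.20
6. 1.4(1558) + 0.7(284) + 0.5(833) = 2181.20 + 198.80 + 416.50 = 2796.50
Maximum is from combination 4.

3205.50 plf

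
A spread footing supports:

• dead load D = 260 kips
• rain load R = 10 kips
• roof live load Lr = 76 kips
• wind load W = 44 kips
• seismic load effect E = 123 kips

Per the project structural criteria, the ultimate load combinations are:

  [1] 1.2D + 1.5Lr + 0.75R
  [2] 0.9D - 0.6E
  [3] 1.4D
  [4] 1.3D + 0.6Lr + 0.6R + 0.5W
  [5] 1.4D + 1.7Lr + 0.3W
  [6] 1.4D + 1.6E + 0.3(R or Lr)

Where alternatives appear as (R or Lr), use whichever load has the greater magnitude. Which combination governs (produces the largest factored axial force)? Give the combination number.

(R or Lr) → Lr = 76 kips.
[1] 1.2(260) + 1.5(76) + 0.75(10) = 433.5
[2] 0.9(260) - 0.6(123) = 160.2
[3] 1.4(260) = 364.0
[4] 1.3(260) + 0.6(76) + 0.6(10) + 0.5(44) = 411.6
[5] 1.4(260) + 1.7(76) + 0.3(44) = 506.4
[6] 1.4(260) + 1.6(123) + 0.3(76) = 583.6
The largest value is 583.6 kips from combination 6.

Combination 6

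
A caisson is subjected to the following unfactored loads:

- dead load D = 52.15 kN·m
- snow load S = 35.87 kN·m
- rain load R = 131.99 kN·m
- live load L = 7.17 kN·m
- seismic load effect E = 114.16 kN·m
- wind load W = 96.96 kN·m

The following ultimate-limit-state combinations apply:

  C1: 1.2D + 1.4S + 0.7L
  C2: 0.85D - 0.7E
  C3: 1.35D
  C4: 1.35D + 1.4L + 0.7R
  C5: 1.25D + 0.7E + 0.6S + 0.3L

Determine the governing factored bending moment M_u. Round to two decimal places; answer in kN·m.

C1: 1.2(52.15) + 1.4(35.87) + 0.7(7.17) = 62.58 + 50.22 + 5.02 = 117.82
C2: 0.85(52.15) - 0.7(114.16) = 44.33 - 79.91 = -35.58
C3: 1.35(52.15) = 70.40
C4: 1.35(52.15) + 1.4(7.17) + 0.7(131.99) = 70.40 + 10.04 + 92.39 = 172.83
C5: 1.25(52.15) + 0.7(114.16) + 0.6(35.87) + 0.3(7.17) = 65.19 + 79.91 + 21.52 + 2.15 = 168.77
Maximum is from combination 4.

172.83 kN·m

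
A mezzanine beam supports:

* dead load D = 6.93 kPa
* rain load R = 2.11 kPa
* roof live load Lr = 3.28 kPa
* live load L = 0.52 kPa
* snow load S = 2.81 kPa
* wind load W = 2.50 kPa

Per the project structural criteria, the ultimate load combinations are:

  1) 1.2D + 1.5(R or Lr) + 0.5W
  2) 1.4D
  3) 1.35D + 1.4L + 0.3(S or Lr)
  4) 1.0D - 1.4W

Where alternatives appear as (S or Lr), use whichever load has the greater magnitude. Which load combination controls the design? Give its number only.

(R or Lr) → Lr = 3.28 kPa; (S or Lr) → Lr = 3.28 kPa.
1) 1.2(6.93) + 1.5(3.28) + 0.5(2.50) = 8.32 + 4.92 + 1.25 = 14.49
2) 1.4(6.93) = 9.70
3) 1.35(6.93) + 1.4(0.52) + 0.3(3.28) = 9.36 + 0.73 + 0.98 = 11.07
4) 1.0(6.93) - 1.4(2.50) = 6.93 - 3.50 = 3.43
The largest value is 14.49 kPa from combination 1.

Combination 1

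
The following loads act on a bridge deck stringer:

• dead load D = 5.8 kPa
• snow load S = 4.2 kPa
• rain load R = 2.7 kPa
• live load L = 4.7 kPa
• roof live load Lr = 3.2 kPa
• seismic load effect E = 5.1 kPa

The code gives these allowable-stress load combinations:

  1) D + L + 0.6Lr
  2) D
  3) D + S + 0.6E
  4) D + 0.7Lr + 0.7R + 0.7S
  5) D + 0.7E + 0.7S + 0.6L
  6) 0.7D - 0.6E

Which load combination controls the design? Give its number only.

1) 1.0(5.8) + 1.0(4.7) + 0.6(3.2) = 5.80 + 4.70 + 1.92 = 12.42
2) 1.0(5.8) = 5.80
3) 1.0(5.8) + 1.0(4.2) + 0.6(5.1) = 5.80 + 4.20 + 3.06 = 13.06
4) 1.0(5.8) + 0.7(3.2) + 0.7(2.7) + 0.7(4.2) = 5.80 + 2.24 + 1.89 + 2.94 = 12.87
5) 1.0(5.8) + 0.7(5.1) + 0.7(4.2) + 0.6(4.7) = 5.80 + 3.57 + 2.94 + 2.82 = 15.13
6) 0.7(5.8) - 0.6(5.1) = 4.06 - 3.06 = 1.00
The largest value is 15.13 kPa from combination 5.

Combination 5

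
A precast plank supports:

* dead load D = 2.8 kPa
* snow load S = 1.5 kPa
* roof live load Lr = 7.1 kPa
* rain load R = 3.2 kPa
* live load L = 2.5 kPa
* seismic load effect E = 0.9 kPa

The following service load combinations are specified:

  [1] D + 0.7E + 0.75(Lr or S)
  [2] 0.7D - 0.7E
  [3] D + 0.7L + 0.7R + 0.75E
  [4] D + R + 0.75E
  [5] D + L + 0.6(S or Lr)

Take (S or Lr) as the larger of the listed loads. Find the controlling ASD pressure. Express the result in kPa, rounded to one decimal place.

9.6 kPa

(Lr or S) → Lr = 7.1 kPa; (S or Lr) → Lr = 7.1 kPa.
[1] 1.0(2.8) + 0.7(0.9) + 0.75(7.1) = 8.8
[2] 0.7(2.8) - 0.7(0.9) = 1.3
[3] 1.0(2.8) + 0.7(2.5) + 0.7(3.2) + 0.75(0.9) = 2.8 + 1.8 + 2.2 + 0.7 = 7.5
[4] 1.0(2.8) + 1.0(3.2) + 0.75(0.9) = 2.8 + 3.2 + 0.7 = 6.7
[5] 1.0(2.8) + 1.0(2.5) + 0.6(7.1) = 2.8 + 2.5 + 4.3 = 9.6
The controlling combination is 5, giving 9.6 kPa.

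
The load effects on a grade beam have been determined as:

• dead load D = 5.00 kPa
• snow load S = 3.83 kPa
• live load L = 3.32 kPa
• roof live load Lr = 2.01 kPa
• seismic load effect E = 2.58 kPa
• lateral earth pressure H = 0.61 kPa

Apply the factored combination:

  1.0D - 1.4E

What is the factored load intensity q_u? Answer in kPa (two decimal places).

1.0(5.00) - 1.4(2.58) = 5.00 - 3.61 = 1.39
q_u = 1.39 kPa.

1.39 kPa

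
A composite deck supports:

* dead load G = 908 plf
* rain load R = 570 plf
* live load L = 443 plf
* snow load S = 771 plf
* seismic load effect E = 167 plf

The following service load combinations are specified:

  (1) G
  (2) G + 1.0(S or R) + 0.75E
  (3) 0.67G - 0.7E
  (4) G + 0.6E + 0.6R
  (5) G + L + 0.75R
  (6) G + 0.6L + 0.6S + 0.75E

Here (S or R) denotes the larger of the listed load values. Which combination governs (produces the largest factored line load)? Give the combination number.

Combination 2

(S or R) → S = 771 plf.
(1) 1.0(908) = 908.0
(2) 1.0(908) + 1.0(771) + 0.75(167) = 908.0 + 771.0 + 125.3 = 1804.3
(3) 0.67(908) - 0.7(167) = 608.4 - 116.9 = 491.5
(4) 1.0(908) + 0.6(167) + 0.6(570) = 908.0 + 100.2 + 342.0 = 1350.2
(5) 1.0(908) + 1.0(443) + 0.75(570) = 908.0 + 443.0 + 427.5 = 1778.5
(6) 1.0(908) + 0.6(443) + 0.6(771) + 0.75(167) = 908.0 + 265.8 + 462.6 + 125.3 = 1761.7
The largest value is 1804.3 plf from combination 2.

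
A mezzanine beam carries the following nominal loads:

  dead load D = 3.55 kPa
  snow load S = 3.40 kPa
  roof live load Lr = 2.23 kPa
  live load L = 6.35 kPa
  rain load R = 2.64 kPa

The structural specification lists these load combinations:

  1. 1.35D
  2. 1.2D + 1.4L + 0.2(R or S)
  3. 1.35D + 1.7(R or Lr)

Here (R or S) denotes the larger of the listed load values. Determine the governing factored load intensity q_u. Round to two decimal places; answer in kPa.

(R or S) → S = 3.40 kPa; (R or Lr) → R = 2.64 kPa.
1. 1.35(3.55) = 4.79
2. 1.2(3.55) + 1.4(6.35) + 0.2(3.40) = 4.26 + 8.89 + 0.68 = 13.83
3. 1.35(3.55) + 1.7(2.64) = 4.79 + 4.49 = 9.28
Combination 2 governs: q_u = 13.83 kPa.

13.83 kPa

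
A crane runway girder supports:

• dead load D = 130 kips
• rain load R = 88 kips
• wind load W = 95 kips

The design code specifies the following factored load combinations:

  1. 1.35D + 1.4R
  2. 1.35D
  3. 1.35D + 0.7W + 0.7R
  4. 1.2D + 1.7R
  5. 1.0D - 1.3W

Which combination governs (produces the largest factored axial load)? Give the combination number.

Combination 4

1. 1.35(130) + 1.4(88) = 175.50 + 123.20 = 298.70
2. 1.35(130) = 175.50
3. 1.35(130) + 0.7(95) + 0.7(88) = 175.50 + 66.50 + 61.60 = 303.60
4. 1.2(130) + 1.7(88) = 156.00 + 149.60 = 305.60
5. 1.0(130) - 1.3(95) = 130.00 - 123.50 = 6.50
The largest value is 305.60 kips from combination 4.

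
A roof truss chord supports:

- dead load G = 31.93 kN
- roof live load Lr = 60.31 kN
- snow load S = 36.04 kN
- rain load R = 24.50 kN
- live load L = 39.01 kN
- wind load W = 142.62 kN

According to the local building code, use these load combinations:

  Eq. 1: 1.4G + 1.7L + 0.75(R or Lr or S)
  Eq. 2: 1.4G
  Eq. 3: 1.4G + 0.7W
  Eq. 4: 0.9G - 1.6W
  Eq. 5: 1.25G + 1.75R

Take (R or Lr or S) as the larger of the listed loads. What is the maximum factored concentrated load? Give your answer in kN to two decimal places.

(R or Lr or S) → Lr = 60.31 kN.
Eq. 1: 1.4(31.93) + 1.7(39.01) + 0.75(60.31) = 44.70 + 66.32 + 45.23 = 156.25
Eq. 2: 1.4(31.93) = 44.70
Eq. 3: 1.4(31.93) + 0.7(142.62) = 144.54
Eq. 4: 0.9(31.93) - 1.6(142.62) = -199.46
Eq. 5: 1.25(31.93) + 1.75(24.50) = 39.91 + 42.88 = 82.79
Maximum is from combination 1.

156.25 kN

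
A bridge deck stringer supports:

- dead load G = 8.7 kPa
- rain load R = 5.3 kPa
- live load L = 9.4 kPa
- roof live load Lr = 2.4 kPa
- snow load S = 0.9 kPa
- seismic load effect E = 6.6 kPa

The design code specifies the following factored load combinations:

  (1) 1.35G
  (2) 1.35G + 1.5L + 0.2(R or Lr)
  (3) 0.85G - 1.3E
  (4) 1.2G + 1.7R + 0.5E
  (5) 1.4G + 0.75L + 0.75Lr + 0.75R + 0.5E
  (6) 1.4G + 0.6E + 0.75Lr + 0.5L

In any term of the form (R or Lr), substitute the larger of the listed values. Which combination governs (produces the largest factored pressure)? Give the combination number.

Combination 5

(R or Lr) → R = 5.3 kPa.
(1) 1.35(8.7) = 11.75
(2) 1.35(8.7) + 1.5(9.4) + 0.2(5.3) = 11.75 + 14.10 + 1.06 = 26.91
(3) 0.85(8.7) - 1.3(6.6) = -1.19
(4) 1.2(8.7) + 1.7(5.3) + 0.5(6.6) = 10.44 + 9.01 + 3.30 = 22.75
(5) 1.4(8.7) + 0.75(9.4) + 0.75(2.4) + 0.75(5.3) + 0.5(6.6) = 12.18 + 7.05 + 1.80 + 3.98 + 3.30 = 28.31
(6) 1.4(8.7) + 0.6(6.6) + 0.75(2.4) + 0.5(9.4) = 12.18 + 3.96 + 1.80 + 4.70 = 22.64
The largest value is 28.31 kPa from combination 5.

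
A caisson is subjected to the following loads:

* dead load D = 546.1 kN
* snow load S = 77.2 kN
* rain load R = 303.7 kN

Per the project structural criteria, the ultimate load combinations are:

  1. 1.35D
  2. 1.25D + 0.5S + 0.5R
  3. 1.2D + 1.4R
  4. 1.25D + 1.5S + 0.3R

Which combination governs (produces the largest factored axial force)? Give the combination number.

1. 1.35(546.1) = 737.24
2. 1.25(546.1) + 0.5(77.2) + 0.5(303.7) = 682.63 + 38.60 + 151.85 = 873.08
3. 1.2(546.1) + 1.4(303.7) = 655.32 + 425.18 = 1080.50
4. 1.25(546.1) + 1.5(77.2) + 0.3(303.7) = 682.63 + 115.80 + 91.11 = 889.54
The largest value is 1080.50 kN from combination 3.

Combination 3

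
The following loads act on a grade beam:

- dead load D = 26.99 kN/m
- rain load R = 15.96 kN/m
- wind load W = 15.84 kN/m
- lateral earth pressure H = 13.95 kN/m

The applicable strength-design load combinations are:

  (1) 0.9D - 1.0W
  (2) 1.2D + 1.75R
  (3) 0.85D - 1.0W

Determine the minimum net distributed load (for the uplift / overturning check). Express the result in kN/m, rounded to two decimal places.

(1) 0.9(26.99) - 1.0(15.84) = 8.45
(2) 1.2(26.99) + 1.75(15.96) = 60.32
(3) 0.85(26.99) - 1.0(15.84) = 7.10
Combination 3 gives the minimum: 7.10 kN/m.

7.10 kN/m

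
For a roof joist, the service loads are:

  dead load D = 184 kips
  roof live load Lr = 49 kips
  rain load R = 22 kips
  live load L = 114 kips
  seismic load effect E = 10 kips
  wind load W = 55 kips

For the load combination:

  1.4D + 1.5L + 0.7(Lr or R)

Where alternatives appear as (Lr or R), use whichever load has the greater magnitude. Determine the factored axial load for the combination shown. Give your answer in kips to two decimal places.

(Lr or R) → Lr = 49 kips.
1.4(184) + 1.5(114) + 0.7(49) = 462.90
P_u = 462.90 kips.

462.90 kips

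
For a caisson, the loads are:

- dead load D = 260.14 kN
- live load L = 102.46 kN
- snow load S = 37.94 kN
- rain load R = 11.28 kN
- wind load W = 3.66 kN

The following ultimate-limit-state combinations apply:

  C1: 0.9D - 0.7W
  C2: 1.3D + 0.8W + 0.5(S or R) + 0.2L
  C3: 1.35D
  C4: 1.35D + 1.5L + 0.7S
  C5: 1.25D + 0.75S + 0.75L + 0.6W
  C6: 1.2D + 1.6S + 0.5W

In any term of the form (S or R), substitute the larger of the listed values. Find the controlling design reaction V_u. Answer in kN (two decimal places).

531.44 kN

(S or R) → S = 37.94 kN.
C1: 0.9(260.14) - 0.7(3.66) = 231.56
C2: 1.3(260.14) + 0.8(3.66) + 0.5(37.94) + 0.2(102.46) = 338.18 + 2.93 + 18.97 + 20.49 = 380.57
C3: 1.35(260.14) = 351.19
C4: 1.35(260.14) + 1.5(102.46) + 0.7(37.94) = 351.19 + 153.69 + 26.56 = 531.44
C5: 1.25(260.14) + 0.75(37.94) + 0.75(102.46) + 0.6(3.66) = 432.67
C6: 1.2(260.14) + 1.6(37.94) + 0.5(3.66) = 312.17 + 60.70 + 1.83 = 374.70
Maximum is from combination 4.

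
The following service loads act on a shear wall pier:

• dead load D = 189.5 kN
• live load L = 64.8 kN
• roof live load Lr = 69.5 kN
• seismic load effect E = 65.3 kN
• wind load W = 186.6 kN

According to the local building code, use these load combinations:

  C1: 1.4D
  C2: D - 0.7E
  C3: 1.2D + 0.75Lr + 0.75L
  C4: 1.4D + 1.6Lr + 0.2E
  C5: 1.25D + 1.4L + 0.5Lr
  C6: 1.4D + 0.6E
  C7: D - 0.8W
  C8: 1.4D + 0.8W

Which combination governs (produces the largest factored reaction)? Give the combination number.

Combination 8

C1: 1.4(189.5) = 265.30
C2: 1.0(189.5) - 0.7(65.3) = 189.50 - 45.71 = 143.79
C3: 1.2(189.5) + 0.75(69.5) + 0.75(64.8) = 227.40 + 52.13 + 48.60 = 328.13
C4: 1.4(189.5) + 1.6(69.5) + 0.2(65.3) = 265.30 + 111.20 + 13.06 = 389.56
C5: 1.25(189.5) + 1.4(64.8) + 0.5(69.5) = 236.88 + 90.72 + 34.75 = 362.35
C6: 1.4(189.5) + 0.6(65.3) = 265.30 + 39.18 = 304.48
C7: 1.0(189.5) - 0.8(186.6) = 189.50 - 149.28 = 40.22
C8: 1.4(189.5) + 0.8(186.6) = 265.30 + 149.28 = 414.58
The largest value is 414.58 kN from combination 8.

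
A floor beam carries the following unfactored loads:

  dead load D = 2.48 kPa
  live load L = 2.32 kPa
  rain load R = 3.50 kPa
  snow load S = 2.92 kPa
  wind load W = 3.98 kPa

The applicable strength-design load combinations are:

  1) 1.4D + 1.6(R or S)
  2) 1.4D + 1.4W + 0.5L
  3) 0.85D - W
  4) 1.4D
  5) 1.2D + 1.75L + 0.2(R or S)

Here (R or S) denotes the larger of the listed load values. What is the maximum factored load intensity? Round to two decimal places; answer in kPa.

10.20 kPa

(R or S) → R = 3.50 kPa.
1) 1.4(2.48) + 1.6(3.50) = 3.47 + 5.60 = 9.07
2) 1.4(2.48) + 1.4(3.98) + 0.5(2.32) = 3.47 + 5.57 + 1.16 = 10.20
3) 0.85(2.48) - 1.0(3.98) = 2.11 - 3.98 = -1.87
4) 1.4(2.48) = 3.47
5) 1.2(2.48) + 1.75(2.32) + 0.2(3.50) = 2.98 + 4.06 + 0.70 = 7.74
Combination 2 governs: q_u = 10.20 kPa.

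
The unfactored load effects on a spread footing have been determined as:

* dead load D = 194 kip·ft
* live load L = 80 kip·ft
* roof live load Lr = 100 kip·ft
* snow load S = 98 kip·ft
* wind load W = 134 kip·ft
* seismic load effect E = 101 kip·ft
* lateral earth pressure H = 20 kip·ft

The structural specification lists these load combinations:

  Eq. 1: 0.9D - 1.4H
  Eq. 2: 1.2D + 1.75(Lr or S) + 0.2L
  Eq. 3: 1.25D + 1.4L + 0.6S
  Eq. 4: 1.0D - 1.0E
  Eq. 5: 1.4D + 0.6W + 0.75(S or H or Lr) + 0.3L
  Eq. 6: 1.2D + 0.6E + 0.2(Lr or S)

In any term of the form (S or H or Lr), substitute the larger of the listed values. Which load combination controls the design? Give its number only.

Combination 5

(Lr or S) → Lr = 100 kip·ft; (S or H or Lr) → Lr = 100 kip·ft.
Eq. 1: 0.9(194) - 1.4(20) = 174.60 - 28.00 = 146.60
Eq. 2: 1.2(194) + 1.75(100) + 0.2(80) = 232.80 + 175.00 + 16.00 = 423.80
Eq. 3: 1.25(194) + 1.4(80) + 0.6(98) = 242.50 + 112.00 + 58.80 = 413.30
Eq. 4: 1.0(194) - 1.0(101) = 194.00 - 101.00 = 93.00
Eq. 5: 1.4(194) + 0.6(134) + 0.75(100) + 0.3(80) = 271.60 + 80.40 + 75.00 + 24.00 = 451.00
Eq. 6: 1.2(194) + 0.6(101) + 0.2(100) = 232.80 + 60.60 + 20.00 = 313.40
The largest value is 451.00 kip·ft from combination 5.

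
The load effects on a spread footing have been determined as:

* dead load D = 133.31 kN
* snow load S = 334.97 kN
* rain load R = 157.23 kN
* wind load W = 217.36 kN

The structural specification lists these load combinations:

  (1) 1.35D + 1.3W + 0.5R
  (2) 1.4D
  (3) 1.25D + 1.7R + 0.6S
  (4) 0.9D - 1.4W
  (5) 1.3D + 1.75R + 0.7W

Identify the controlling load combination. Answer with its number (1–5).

(1) 1.35(133.31) + 1.3(217.36) + 0.5(157.23) = 541.15
(2) 1.4(133.31) = 186.63
(3) 1.25(133.31) + 1.7(157.23) + 0.6(334.97) = 166.64 + 267.29 + 200.98 = 634.91
(4) 0.9(133.31) - 1.4(217.36) = -184.33
(5) 1.3(133.31) + 1.75(157.23) + 0.7(217.36) = 600.61
The largest value is 634.91 kN from combination 3.

Combination 3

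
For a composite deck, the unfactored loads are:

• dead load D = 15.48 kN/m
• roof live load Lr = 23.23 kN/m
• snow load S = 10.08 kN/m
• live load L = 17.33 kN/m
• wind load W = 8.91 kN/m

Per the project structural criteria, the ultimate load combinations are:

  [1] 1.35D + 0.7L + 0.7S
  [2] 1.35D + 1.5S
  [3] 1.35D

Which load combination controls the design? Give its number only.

Combination 1

[1] 1.35(15.48) + 0.7(17.33) + 0.7(10.08) = 20.90 + 12.13 + 7.06 = 40.09
[2] 1.35(15.48) + 1.5(10.08) = 20.90 + 15.12 = 36.02
[3] 1.35(15.48) = 20.90
The largest value is 40.09 kN/m from combination 1.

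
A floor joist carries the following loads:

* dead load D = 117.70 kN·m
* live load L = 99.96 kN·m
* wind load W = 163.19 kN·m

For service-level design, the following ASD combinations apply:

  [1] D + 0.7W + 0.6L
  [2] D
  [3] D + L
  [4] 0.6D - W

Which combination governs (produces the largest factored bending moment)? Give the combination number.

Combination 1

[1] 1.0(117.70) + 0.7(163.19) + 0.6(99.96) = 117.70 + 114.23 + 59.98 = 291.91
[2] 1.0(117.70) = 117.70
[3] 1.0(117.70) + 1.0(99.96) = 117.70 + 99.96 = 217.66
[4] 0.6(117.70) - 1.0(163.19) = 70.62 - 163.19 = -92.57
The largest value is 291.91 kN·m from combination 1.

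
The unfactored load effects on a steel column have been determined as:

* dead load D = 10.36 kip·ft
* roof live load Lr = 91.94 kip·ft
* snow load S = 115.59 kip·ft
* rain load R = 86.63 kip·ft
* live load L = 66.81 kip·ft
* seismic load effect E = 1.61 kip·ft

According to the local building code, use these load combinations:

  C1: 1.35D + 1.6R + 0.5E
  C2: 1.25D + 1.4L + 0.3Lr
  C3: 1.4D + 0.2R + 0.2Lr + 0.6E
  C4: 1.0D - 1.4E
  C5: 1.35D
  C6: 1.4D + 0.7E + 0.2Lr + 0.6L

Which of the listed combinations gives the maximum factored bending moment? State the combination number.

Combination 1

C1: 1.35(10.36) + 1.6(86.63) + 0.5(1.61) = 153.40
C2: 1.25(10.36) + 1.4(66.81) + 0.3(91.94) = 134.07
C3: 1.4(10.36) + 0.2(86.63) + 0.2(91.94) + 0.6(1.61) = 51.18
C4: 1.0(10.36) - 1.4(1.61) = 10.36 - 2.25 = 8.11
C5: 1.35(10.36) = 13.99
C6: 1.4(10.36) + 0.7(1.61) + 0.2(91.94) + 0.6(66.81) = 14.50 + 1.13 + 18.39 + 40.09 = 74.11
The largest value is 153.40 kip·ft from combination 1.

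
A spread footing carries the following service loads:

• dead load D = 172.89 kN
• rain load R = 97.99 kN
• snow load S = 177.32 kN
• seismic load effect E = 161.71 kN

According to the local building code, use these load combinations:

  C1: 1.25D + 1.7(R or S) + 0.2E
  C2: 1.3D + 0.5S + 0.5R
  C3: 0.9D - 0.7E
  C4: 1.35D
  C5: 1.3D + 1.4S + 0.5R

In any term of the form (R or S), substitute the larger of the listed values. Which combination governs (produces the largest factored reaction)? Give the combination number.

(R or S) → S = 177.32 kN.
C1: 1.25(172.89) + 1.7(177.32) + 0.2(161.71) = 549.90
C2: 1.3(172.89) + 0.5(177.32) + 0.5(97.99) = 362.41
C3: 0.9(172.89) - 0.7(161.71) = 155.60 - 113.20 = 42.40
C4: 1.35(172.89) = 233.40
C5: 1.3(172.89) + 1.4(177.32) + 0.5(97.99) = 522.00
The largest value is 549.90 kN from combination 1.

Combination 1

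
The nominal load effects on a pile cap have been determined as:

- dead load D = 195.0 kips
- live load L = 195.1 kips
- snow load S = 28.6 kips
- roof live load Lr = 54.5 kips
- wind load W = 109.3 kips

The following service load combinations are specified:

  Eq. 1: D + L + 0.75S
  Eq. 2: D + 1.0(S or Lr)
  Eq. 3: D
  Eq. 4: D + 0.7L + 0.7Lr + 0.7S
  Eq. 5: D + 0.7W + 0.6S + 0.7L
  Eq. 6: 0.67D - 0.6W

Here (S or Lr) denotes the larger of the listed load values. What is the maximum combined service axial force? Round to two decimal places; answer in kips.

(S or Lr) → Lr = 54.5 kips.
Eq. 1: 1.0(195.0) + 1.0(195.1) + 0.75(28.6) = 411.55
Eq. 2: 1.0(195.0) + 1.0(54.5) = 249.50
Eq. 3: 1.0(195.0) = 195.00
Eq. 4: 1.0(195.0) + 0.7(195.1) + 0.7(54.5) + 0.7(28.6) = 389.74
Eq. 5: 1.0(195.0) + 0.7(109.3) + 0.6(28.6) + 0.7(195.1) = 425.24
Eq. 6: 0.67(195.0) - 0.6(109.3) = 65.07
Combination 5 governs: P = 425.24 kips.

425.24 kips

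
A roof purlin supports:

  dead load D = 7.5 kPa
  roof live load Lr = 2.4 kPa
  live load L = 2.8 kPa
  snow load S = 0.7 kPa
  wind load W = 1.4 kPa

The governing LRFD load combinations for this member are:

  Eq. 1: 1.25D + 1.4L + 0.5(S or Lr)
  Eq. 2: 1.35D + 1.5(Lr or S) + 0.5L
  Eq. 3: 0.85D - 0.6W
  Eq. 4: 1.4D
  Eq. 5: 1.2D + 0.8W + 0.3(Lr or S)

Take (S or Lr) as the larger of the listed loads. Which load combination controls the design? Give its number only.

(S or Lr) → Lr = 2.4 kPa; (Lr or S) → Lr = 2.4 kPa.
Eq. 1: 1.25(7.5) + 1.4(2.8) + 0.5(2.4) = 9.4 + 3.9 + 1.2 = 14.5
Eq. 2: 1.35(7.5) + 1.5(2.4) + 0.5(2.8) = 10.1 + 3.6 + 1.4 = 15.1
Eq. 3: 0.85(7.5) - 0.6(1.4) = 5.5
Eq. 4: 1.4(7.5) = 10.5
Eq. 5: 1.2(7.5) + 0.8(1.4) + 0.3(2.4) = 9.0 + 1.1 + 0.7 = 10.8
The largest value is 15.1 kPa from combination 2.

Combination 2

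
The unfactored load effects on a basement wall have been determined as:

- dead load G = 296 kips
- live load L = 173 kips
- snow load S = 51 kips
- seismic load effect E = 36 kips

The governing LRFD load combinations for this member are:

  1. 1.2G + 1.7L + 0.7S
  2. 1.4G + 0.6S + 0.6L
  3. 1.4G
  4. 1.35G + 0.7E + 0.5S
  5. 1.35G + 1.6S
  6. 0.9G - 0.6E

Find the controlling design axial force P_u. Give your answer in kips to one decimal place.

1. 1.2(296) + 1.7(173) + 0.7(51) = 355.2 + 294.1 + 35.7 = 685.0
2. 1.4(296) + 0.6(51) + 0.6(173) = 414.4 + 30.6 + 103.8 = 548.8
3. 1.4(296) = 414.4
4. 1.35(296) + 0.7(36) + 0.5(51) = 399.6 + 25.2 + 25.5 = 450.3
5. 1.35(296) + 1.6(51) = 399.6 + 81.6 = 481.2
6. 0.9(296) - 0.6(36) = 266.4 - 21.6 = 244.8
Maximum is from combination 1.

685.0 kips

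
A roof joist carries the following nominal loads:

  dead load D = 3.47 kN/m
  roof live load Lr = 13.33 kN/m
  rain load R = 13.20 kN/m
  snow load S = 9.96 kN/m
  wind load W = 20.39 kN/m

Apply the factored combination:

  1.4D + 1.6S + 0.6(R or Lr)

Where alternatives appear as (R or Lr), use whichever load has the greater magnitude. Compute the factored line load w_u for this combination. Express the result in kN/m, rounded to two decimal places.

(R or Lr) → Lr = 13.33 kN/m.
1.4(3.47) + 1.6(9.96) + 0.6(13.33) = 28.79
w_u = 28.79 kN/m.

28.79 kN/m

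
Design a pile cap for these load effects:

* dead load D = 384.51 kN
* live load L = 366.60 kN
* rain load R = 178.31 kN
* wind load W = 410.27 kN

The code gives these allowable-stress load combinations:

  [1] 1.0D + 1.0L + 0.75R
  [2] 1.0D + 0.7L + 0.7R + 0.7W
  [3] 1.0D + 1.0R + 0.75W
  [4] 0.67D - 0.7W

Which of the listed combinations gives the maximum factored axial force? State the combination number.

[1] 1.0(384.51) + 1.0(366.60) + 0.75(178.31) = 884.84
[2] 1.0(384.51) + 0.7(366.60) + 0.7(178.31) + 0.7(410.27) = 1053.14
[3] 1.0(384.51) + 1.0(178.31) + 0.75(410.27) = 870.52
[4] 0.67(384.51) - 0.7(410.27) = -29.57
The largest value is 1053.14 kN from combination 2.

Combination 2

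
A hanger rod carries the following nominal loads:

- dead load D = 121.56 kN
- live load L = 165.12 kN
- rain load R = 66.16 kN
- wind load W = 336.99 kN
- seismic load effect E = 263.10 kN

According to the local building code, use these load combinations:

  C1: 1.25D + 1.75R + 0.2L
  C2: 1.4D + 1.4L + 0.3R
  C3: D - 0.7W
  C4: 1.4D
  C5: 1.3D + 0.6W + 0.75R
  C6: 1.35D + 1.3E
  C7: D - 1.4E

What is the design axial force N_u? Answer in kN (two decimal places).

506.14 kN

C1: 1.25(121.56) + 1.75(66.16) + 0.2(165.12) = 300.75
C2: 1.4(121.56) + 1.4(165.12) + 0.3(66.16) = 421.20
C3: 1.0(121.56) - 0.7(336.99) = -114.33
C4: 1.4(121.56) = 170.18
C5: 1.3(121.56) + 0.6(336.99) + 0.75(66.16) = 409.84
C6: 1.35(121.56) + 1.3(263.10) = 506.14
C7: 1.0(121.56) - 1.4(263.10) = -246.78
The controlling combination is 6, giving 506.14 kN.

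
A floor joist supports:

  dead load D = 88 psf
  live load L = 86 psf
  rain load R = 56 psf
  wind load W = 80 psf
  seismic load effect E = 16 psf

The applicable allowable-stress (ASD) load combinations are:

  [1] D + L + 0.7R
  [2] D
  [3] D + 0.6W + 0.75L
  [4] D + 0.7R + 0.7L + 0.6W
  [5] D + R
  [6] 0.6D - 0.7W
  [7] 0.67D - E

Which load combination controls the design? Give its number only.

Combination 4

[1] 1.0(88) + 1.0(86) + 0.7(56) = 213.20
[2] 1.0(88) = 88.00
[3] 1.0(88) + 0.6(80) + 0.75(86) = 200.50
[4] 1.0(88) + 0.7(56) + 0.7(86) + 0.6(80) = 235.40
[5] 1.0(88) + 1.0(56) = 144.00
[6] 0.6(88) - 0.7(80) = -3.20
[7] 0.67(88) - 1.0(16) = 42.96
The largest value is 235.40 psf from combination 4.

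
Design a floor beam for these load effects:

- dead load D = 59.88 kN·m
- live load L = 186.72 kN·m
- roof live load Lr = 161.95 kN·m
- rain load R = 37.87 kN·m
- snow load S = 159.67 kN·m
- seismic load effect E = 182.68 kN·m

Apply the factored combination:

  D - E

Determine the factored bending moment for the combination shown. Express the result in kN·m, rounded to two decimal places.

1.0(59.88) - 1.0(182.68) = -122.80
M_u = -122.80 kN·m.

-122.80 kN·m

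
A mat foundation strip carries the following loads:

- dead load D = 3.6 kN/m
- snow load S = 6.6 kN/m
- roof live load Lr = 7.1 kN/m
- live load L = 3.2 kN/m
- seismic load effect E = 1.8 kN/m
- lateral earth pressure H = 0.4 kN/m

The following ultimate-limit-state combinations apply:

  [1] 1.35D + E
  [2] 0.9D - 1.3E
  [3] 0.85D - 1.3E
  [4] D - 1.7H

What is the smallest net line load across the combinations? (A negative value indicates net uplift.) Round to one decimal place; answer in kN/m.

[1] 1.35(3.6) + 1.0(1.8) = 4.9 + 1.8 = 6.7
[2] 0.9(3.6) - 1.3(1.8) = 3.2 - 2.3 = 0.9
[3] 0.85(3.6) - 1.3(1.8) = 0.7
[4] 1.0(3.6) - 1.7(0.4) = 3.6 - 0.7 = 2.9
Combination 3 gives the minimum: 0.7 kN/m.

0.7 kN/m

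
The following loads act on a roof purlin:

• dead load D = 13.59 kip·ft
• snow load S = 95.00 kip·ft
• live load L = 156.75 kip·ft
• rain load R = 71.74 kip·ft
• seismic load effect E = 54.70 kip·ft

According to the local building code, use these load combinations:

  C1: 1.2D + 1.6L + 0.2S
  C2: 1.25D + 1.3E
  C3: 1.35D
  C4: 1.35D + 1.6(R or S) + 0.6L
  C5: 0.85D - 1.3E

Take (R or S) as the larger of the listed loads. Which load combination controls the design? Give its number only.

(R or S) → S = 95.00 kip·ft.
C1: 1.2(13.59) + 1.6(156.75) + 0.2(95.00) = 16.31 + 250.80 + 19.00 = 286.11
C2: 1.25(13.59) + 1.3(54.70) = 16.99 + 71.11 = 88.10
C3: 1.35(13.59) = 18.35
C4: 1.35(13.59) + 1.6(95.00) + 0.6(156.75) = 18.35 + 152.00 + 94.05 = 264.40
C5: 0.85(13.59) - 1.3(54.70) = 11.55 - 71.11 = -59.56
The largest value is 286.11 kip·ft from combination 1.

Combination 1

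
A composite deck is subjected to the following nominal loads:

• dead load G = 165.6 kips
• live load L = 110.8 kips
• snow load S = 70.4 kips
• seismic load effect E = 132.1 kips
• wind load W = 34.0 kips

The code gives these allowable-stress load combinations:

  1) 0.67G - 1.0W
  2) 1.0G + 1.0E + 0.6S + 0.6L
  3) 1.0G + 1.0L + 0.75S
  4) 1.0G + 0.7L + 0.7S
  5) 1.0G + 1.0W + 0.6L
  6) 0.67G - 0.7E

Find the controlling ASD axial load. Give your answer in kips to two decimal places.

1) 0.67(165.6) - 1.0(34.0) = 76.95
2) 1.0(165.6) + 1.0(132.1) + 0.6(70.4) + 0.6(110.8) = 406.42
3) 1.0(165.6) + 1.0(110.8) + 0.75(70.4) = 329.20
4) 1.0(165.6) + 0.7(110.8) + 0.7(70.4) = 292.44
5) 1.0(165.6) + 1.0(34.0) + 0.6(110.8) = 266.08
6) 0.67(165.6) - 0.7(132.1) = 18.48
The controlling combination is 2, giving 406.42 kips.

406.42 kips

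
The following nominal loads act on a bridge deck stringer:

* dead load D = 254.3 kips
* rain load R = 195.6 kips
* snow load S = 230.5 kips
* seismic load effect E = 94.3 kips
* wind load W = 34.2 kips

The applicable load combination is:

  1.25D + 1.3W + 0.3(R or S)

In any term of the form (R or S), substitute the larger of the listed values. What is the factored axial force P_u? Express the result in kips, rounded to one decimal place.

(R or S) → S = 230.5 kips.
1.25(254.3) + 1.3(34.2) + 0.3(230.5) = 431.5
P_u = 431.5 kips.

431.5 kips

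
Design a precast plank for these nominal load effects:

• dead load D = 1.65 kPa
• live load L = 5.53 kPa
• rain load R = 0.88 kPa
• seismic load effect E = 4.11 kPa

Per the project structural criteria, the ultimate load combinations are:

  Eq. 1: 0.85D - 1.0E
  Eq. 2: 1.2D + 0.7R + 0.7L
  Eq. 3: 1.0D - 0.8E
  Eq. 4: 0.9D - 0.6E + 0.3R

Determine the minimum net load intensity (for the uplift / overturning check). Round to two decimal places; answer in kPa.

-2.71 kPa

Eq. 1: 0.85(1.65) - 1.0(4.11) = 1.40 - 4.11 = -2.71
Eq. 2: 1.2(1.65) + 0.7(0.88) + 0.7(5.53) = 1.98 + 0.62 + 3.87 = 6.47
Eq. 3: 1.0(1.65) - 0.8(4.11) = 1.65 - 3.29 = -1.64
Eq. 4: 0.9(1.65) - 0.6(4.11) + 0.3(0.88) = 1.49 - 2.47 + 0.26 = -0.72
Combination 1 gives the minimum: -2.71 kPa.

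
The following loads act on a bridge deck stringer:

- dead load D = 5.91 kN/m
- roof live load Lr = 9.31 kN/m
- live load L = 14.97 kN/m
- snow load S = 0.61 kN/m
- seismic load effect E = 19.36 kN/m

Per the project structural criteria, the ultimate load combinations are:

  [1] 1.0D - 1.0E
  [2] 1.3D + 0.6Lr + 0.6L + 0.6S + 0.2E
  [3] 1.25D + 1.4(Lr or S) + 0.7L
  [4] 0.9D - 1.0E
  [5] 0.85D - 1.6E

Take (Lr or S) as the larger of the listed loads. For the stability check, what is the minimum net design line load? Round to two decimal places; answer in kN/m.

-25.95 kN/m

(Lr or S) → Lr = 9.31 kN/m.
[1] 1.0(5.91) - 1.0(19.36) = -13.45
[2] 1.3(5.91) + 0.6(9.31) + 0.6(14.97) + 0.6(0.61) + 0.2(19.36) = 26.49
[3] 1.25(5.91) + 1.4(9.31) + 0.7(14.97) = 30.90
[4] 0.9(5.91) - 1.0(19.36) = -14.04
[5] 0.85(5.91) - 1.6(19.36) = -25.95
Combination 5 gives the minimum: -25.95 kN/m.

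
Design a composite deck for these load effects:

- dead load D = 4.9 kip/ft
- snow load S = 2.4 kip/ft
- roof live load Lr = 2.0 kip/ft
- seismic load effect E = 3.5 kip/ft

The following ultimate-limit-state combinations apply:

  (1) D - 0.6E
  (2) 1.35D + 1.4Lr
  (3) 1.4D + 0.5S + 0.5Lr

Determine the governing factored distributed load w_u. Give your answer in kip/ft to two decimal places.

(1) 1.0(4.9) - 0.6(3.5) = 4.90 - 2.10 = 2.80
(2) 1.35(4.9) + 1.4(2.0) = 6.62 + 2.80 = 9.42
(3) 1.4(4.9) + 0.5(2.4) + 0.5(2.0) = 6.86 + 1.20 + 1.00 = 9.06
Combination 2 governs: w_u = 9.42 kip/ft.

9.42 kip/ft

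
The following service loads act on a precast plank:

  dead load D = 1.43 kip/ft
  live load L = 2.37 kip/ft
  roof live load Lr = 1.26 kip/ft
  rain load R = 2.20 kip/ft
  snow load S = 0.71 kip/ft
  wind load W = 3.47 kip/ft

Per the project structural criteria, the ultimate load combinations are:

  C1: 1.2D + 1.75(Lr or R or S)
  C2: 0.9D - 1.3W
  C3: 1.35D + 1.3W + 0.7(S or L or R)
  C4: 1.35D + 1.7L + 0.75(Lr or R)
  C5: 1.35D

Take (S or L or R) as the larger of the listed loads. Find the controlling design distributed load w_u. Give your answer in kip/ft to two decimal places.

(Lr or R or S) → R = 2.20 kip/ft; (S or L or R) → L = 2.37 kip/ft; (Lr or R) → R = 2.20 kip/ft.
C1: 1.2(1.43) + 1.75(2.20) = 1.72 + 3.85 = 5.57
C2: 0.9(1.43) - 1.3(3.47) = 1.29 - 4.51 = -3.22
C3: 1.35(1.43) + 1.3(3.47) + 0.7(2.37) = 1.93 + 4.51 + 1.66 = 8.10
C4: 1.35(1.43) + 1.7(2.37) + 0.75(2.20) = 1.93 + 4.03 + 1.65 = 7.61
C5: 1.35(1.43) = 1.93
The controlling combination is 3, giving 8.10 kip/ft.

8.10 kip/ft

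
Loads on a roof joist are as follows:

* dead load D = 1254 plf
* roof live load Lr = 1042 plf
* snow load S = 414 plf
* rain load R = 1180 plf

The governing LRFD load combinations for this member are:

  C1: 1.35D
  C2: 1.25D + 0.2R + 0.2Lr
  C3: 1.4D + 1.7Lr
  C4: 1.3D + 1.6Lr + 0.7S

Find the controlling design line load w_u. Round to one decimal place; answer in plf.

C1: 1.35(1254) = 1692.9
C2: 1.25(1254) + 0.2(1180) + 0.2(1042) = 1567.5 + 236.0 + 208.4 = 2011.9
C3: 1.4(1254) + 1.7(1042) = 1755.6 + 1771.4 = 3527.0
C4: 1.3(1254) + 1.6(1042) + 0.7(414) = 1630.2 + 1667.2 + 289.8 = 3587.2
Combination 4 governs: w_u = 3587.2 plf.

3587.2 plf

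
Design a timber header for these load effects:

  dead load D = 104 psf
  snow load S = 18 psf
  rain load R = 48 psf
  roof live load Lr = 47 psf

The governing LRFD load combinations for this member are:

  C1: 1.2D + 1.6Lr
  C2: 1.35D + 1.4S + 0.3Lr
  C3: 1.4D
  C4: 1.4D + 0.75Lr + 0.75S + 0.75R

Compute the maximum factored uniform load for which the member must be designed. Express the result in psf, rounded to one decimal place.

230.4 psf

C1: 1.2(104) + 1.6(47) = 200.0
C2: 1.35(104) + 1.4(18) + 0.3(47) = 179.7
C3: 1.4(104) = 145.6
C4: 1.4(104) + 0.75(47) + 0.75(18) + 0.75(48) = 230.4
Maximum is from combination 4.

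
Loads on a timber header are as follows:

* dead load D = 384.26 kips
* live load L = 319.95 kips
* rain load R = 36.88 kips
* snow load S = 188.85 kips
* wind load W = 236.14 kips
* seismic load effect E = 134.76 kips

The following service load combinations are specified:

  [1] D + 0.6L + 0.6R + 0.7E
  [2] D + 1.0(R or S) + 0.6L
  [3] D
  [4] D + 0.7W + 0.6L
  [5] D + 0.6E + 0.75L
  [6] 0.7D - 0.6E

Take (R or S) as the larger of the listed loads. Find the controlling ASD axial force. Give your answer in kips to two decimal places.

765.08 kips

(R or S) → S = 188.85 kips.
[1] 1.0(384.26) + 0.6(319.95) + 0.6(36.88) + 0.7(134.76) = 384.26 + 191.97 + 22.13 + 94.33 = 692.69
[2] 1.0(384.26) + 1.0(188.85) + 0.6(319.95) = 384.26 + 188.85 + 191.97 = 765.08
[3] 1.0(384.26) = 384.26
[4] 1.0(384.26) + 0.7(236.14) + 0.6(319.95) = 384.26 + 165.30 + 191.97 = 741.53
[5] 1.0(384.26) + 0.6(134.76) + 0.75(319.95) = 384.26 + 80.86 + 239.96 = 705.08
[6] 0.7(384.26) - 0.6(134.76) = 188.13
Maximum is from combination 2.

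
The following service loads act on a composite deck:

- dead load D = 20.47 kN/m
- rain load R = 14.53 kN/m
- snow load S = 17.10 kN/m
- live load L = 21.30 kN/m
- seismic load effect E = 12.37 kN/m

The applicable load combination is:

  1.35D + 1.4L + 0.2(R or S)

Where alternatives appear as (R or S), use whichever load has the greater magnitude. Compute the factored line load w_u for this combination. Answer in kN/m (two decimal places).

(R or S) → S = 17.10 kN/m.
1.35(20.47) + 1.4(21.30) + 0.2(17.10) = 60.87
w_u = 60.87 kN/m.

60.87 kN/m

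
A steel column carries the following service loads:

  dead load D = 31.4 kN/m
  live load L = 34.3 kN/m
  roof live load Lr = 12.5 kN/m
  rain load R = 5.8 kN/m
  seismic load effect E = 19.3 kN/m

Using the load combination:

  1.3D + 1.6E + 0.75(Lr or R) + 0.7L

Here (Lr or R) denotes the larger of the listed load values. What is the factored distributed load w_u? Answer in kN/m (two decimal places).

(Lr or R) → Lr = 12.5 kN/m.
1.3(31.4) + 1.6(19.3) + 0.75(12.5) + 0.7(34.3) = 105.09
w_u = 105.09 kN/m.

105.09 kN/m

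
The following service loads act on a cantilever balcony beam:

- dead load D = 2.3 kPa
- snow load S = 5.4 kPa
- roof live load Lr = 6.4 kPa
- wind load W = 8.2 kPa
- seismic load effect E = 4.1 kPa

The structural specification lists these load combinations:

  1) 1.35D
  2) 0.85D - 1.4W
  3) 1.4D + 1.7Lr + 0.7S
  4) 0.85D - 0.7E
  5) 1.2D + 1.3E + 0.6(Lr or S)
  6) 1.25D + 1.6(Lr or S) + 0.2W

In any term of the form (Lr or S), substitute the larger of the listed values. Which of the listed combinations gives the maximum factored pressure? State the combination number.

Combination 3

(Lr or S) → Lr = 6.4 kPa.
1) 1.35(2.3) = 3.11
2) 0.85(2.3) - 1.4(8.2) = -9.53
3) 1.4(2.3) + 1.7(6.4) + 0.7(5.4) = 3.22 + 10.88 + 3.78 = 17.88
4) 0.85(2.3) - 0.7(4.1) = -0.92
5) 1.2(2.3) + 1.3(4.1) + 0.6(6.4) = 2.76 + 5.33 + 3.84 = 11.93
6) 1.25(2.3) + 1.6(6.4) + 0.2(8.2) = 2.88 + 10.24 + 1.64 = 14.76
The largest value is 17.88 kPa from combination 3.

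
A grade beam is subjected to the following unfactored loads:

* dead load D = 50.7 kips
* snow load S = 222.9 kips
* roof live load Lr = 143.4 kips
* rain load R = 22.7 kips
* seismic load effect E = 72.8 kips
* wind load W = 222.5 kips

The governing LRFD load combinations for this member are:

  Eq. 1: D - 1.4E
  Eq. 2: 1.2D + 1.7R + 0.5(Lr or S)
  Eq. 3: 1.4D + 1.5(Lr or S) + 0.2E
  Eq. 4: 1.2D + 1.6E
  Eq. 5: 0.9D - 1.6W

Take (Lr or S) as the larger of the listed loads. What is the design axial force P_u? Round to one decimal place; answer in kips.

(Lr or S) → S = 222.9 kips.
Eq. 1: 1.0(50.7) - 1.4(72.8) = 50.7 - 101.9 = -51.2
Eq. 2: 1.2(50.7) + 1.7(22.7) + 0.5(222.9) = 60.8 + 38.6 + 111.5 = 210.9
Eq. 3: 1.4(50.7) + 1.5(222.9) + 0.2(72.8) = 419.9
Eq. 4: 1.2(50.7) + 1.6(72.8) = 60.8 + 116.5 = 177.3
Eq. 5: 0.9(50.7) - 1.6(222.5) = 45.6 - 356.0 = -310.4
Combination 3 governs: P_u = 419.9 kips.

419.9 kips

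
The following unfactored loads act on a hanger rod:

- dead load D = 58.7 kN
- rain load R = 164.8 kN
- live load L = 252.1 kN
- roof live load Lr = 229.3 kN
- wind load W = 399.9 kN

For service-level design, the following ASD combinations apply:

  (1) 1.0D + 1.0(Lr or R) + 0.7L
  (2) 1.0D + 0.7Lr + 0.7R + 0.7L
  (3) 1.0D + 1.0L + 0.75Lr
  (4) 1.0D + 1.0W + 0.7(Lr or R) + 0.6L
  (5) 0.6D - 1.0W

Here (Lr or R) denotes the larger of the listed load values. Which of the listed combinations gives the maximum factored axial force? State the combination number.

Combination 4

(Lr or R) → Lr = 229.3 kN.
(1) 1.0(58.7) + 1.0(229.3) + 0.7(252.1) = 58.70 + 229.30 + 176.47 = 464.47
(2) 1.0(58.7) + 0.7(229.3) + 0.7(164.8) + 0.7(252.1) = 58.70 + 160.51 + 115.36 + 176.47 = 511.04
(3) 1.0(58.7) + 1.0(252.1) + 0.75(229.3) = 58.70 + 252.10 + 171.98 = 482.78
(4) 1.0(58.7) + 1.0(399.9) + 0.7(229.3) + 0.6(252.1) = 58.70 + 399.90 + 160.51 + 151.26 = 770.37
(5) 0.6(58.7) - 1.0(399.9) = 35.22 - 399.90 = -364.68
The largest value is 770.37 kN from combination 4.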